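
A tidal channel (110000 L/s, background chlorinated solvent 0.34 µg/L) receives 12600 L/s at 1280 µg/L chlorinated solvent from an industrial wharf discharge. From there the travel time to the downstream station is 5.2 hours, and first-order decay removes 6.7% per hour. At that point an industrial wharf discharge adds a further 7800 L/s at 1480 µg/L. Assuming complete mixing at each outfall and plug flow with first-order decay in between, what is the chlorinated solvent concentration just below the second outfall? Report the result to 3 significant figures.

Flow-weighted average: C = (110000·0.3400 + 12600·1280) / 122600 = 16170000/122600 = 131.9 µg/L; combined flow 122600 L/s.
6.7%/h lost → k = −ln(1 − 0.067) = 0.06935 h⁻¹.
First-order decay: C = 131.9·exp(−k·t) = 131.9·0.6972 = 91.93 µg/L.
At the second outfall, C = (122600·91.93 + 7800·1480) / (122600 + 7800) = 175.0 µg/L.

175 µg/L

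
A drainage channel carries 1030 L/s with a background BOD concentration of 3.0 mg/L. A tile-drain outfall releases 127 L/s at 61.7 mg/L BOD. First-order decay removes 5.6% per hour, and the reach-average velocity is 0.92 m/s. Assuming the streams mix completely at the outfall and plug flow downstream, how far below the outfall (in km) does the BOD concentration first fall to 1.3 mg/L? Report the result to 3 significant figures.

Mixed concentration C = ΣQC/ΣQ = (1030·3.000 + 127.0·61.70) / 1157 = 10930/1157 = 9.443 mg/L.
5.6%/h lost → k = −ln(1 − 0.056) = 0.05763 h⁻¹.
Set 9.443·exp(−k·t) = 1.3 → t = ln(9.443/1.3)/k = 123900 s = 34.41 h.
Distance = v·t = 0.92·123900 = 114000 m = 114.0 km.

114 km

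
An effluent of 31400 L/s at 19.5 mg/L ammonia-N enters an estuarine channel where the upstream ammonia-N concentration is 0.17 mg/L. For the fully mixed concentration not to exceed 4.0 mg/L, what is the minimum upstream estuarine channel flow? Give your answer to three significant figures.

Set C_mix = 4.0: (Q·0.1700 + 31400·19.50) / (Q + 31400) = 4.0
→ Q = 31400·(19.50 − 4.0)/(4.0 − 0.1700) = 127100 L/s.

127000 L/s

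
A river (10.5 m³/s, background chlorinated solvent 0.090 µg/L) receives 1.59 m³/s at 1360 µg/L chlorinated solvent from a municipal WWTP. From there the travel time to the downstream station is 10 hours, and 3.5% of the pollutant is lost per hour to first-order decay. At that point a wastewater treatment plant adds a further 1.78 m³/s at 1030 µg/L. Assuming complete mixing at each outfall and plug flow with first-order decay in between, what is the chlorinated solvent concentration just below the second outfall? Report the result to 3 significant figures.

241 µg/L

Flow-weighted average: C = (10.50·0.09000 + 1.590·1360) / 12.09 = 2163/12.09 = 178.9 µg/L; combined flow 12.09 m³/s.
3.5%/h lost → k = −ln(1 − 0.035) = 0.03563 h⁻¹.
Applying C = C₀e^(−kt): 178.9 × 0.7003 = 125.3 µg/L.
At the second outfall, C = (12.09·125.3 + 1.780·1030) / (12.09 + 1.780) = 241.4 µg/L.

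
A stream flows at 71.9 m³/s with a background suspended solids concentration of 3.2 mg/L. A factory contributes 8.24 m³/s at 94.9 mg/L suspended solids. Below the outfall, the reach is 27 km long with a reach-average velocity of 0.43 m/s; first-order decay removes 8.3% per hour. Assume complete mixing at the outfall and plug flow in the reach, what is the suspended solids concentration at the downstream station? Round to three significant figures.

2.79 mg/L

After mixing, C = (71.90·3.200 + 8.240·94.90) / 80.14 = 1012/80.14 = 12.63 mg/L.
Travel time t = 27·1000 / 0.43 = 62790 s = 17.44 h.
8.3%/h lost → k = −ln(1 − 0.083) = 0.08665 h⁻¹.
Applying C = C₀e^(−kt): 12.63 × 0.2206 = 2.786 mg/L.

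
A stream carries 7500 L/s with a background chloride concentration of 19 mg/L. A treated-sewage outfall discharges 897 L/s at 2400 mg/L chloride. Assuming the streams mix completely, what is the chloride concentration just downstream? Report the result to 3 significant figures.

After mixing, C = (7500·19.00 + 897.0·2400) / 8397 = 2295000/8397 = 273.3 mg/L.

273 mg/L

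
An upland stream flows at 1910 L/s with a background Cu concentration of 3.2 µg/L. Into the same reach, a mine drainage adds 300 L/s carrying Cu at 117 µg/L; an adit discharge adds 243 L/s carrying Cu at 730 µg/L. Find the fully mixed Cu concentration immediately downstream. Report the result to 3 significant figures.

Mass balance: C = (1910·3.200 + 300.0·117.0 + 243.0·730.0) / 2453 = 218600/2453 = 89.12 µg/L.

89.1 µg/L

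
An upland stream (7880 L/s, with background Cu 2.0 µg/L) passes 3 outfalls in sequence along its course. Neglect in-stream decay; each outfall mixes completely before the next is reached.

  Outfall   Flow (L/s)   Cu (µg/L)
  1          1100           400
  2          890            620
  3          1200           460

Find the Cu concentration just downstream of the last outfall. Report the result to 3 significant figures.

141 µg/L

Outfall 1: combined Q = 8980 L/s; C = (7880·2.000 + 1100·400.0)/8980 = 50.75 µg/L.
Outfall 2: combined Q = 9870 L/s; C = (8980·50.75 + 890.0·620.0)/9870 = 102.1 µg/L.
Outfall 3: combined Q = 11070 L/s; C = (9870·102.1 + 1200·460.0)/11070 = 140.9 µg/L.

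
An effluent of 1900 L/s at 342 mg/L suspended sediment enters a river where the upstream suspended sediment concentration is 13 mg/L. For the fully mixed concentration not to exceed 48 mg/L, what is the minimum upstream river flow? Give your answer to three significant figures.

16000 L/s

Set C_mix = 48: (Q·13.00 + 1900·342.0) / (Q + 1900) = 48
→ Q = 1900·(342.0 − 48)/(48 − 13.00) = 15960 L/s.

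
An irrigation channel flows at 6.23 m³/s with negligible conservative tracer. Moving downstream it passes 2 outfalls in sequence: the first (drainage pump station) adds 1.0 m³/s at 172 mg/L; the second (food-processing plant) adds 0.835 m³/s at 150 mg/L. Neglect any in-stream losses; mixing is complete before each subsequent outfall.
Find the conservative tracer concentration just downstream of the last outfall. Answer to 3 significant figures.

36.9 mg/L

After outfall 1: Q = 6.230 + 1.000 = 7.230 m³/s; C = (6.230·0 + 1.000·172.0)/7.230 = 23.79 mg/L.
After outfall 2: Q = 7.230 + 0.8350 = 8.065 m³/s; C = (7.230·23.79 + 0.8350·150.0)/8.065 = 36.86 mg/L.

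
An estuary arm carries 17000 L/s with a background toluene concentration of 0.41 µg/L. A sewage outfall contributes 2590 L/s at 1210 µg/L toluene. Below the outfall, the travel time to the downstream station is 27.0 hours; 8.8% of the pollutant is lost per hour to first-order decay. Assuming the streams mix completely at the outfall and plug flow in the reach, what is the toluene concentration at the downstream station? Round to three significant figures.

Conservation of mass: C = (17000·0.4100 + 2590·1210) / 19590 = 3141000/19590 = 160.3 µg/L.
8.8%/h lost → k = −ln(1 − 0.088) = 0.09212 h⁻¹.
Decay over the reach: 160.3·exp(−kt) = 160.3·0.08315 = 13.33 µg/L.

13.3 µg/L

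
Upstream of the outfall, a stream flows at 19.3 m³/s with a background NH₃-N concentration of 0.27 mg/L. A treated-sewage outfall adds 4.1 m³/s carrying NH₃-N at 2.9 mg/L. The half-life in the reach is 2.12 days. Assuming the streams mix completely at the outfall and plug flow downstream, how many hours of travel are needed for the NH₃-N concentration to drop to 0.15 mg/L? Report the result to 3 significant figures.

Flow-weighted average: C = (19.30·0.2700 + 4.100·2.900) / 23.40 = 17.10/23.40 = 0.7308 mg/L.
Half-life 2.12 d → k = ln 2 / 2.12 = 0.3270 d⁻¹.
0.7308·exp(−k·t) = 0.15 → t = ln(0.7308/0.15)/k = 418500 s = 116.2 h.

116 h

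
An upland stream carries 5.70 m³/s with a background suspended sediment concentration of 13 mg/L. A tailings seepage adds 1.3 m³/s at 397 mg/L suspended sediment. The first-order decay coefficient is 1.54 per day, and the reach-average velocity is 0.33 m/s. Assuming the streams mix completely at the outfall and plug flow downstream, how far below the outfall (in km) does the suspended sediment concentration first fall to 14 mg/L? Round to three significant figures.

33.2 km

Mass balance: C = (5.700·13.00 + 1.300·397.0) / 7.000 = 590.2/7.000 = 84.31 mg/L.
Set 84.31·exp(−k·t) = 14 → t = ln(84.31/14)/k = 100700 s = 27.98 h.
Distance = v·t = 0.33·100700 = 33240 m = 33.24 km.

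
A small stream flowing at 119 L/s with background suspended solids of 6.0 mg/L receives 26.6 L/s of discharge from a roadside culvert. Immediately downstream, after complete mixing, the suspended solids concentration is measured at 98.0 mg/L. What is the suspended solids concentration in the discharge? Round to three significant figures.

510 mg/L

Mass balance: 119.0·6.000 + 26.60·Cₑ = 145.6·98.00
→ Cₑ = (145.6·98.00 − 119.0·6.000) / 26.60 = 509.6 mg/L.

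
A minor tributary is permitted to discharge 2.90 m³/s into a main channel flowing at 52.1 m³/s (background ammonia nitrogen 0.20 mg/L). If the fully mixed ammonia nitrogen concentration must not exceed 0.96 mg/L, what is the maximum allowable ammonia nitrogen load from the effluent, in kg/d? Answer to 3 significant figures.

3660 kg/d

Mass balance at the limit: 52.10·0.2000 + 2.900·Cₑ = 55.00·0.96 → Cₑ = 14.61 mg/L.
Load = 2.900 m³/s × 14.61 g/m³ × 86 400 s/d = 3662 kg/d.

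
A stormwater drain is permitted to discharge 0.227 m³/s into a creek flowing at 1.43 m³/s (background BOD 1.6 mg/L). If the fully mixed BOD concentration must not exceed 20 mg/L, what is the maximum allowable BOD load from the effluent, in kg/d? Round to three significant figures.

2670 kg/d

Mass balance at the limit: 1.430·1.600 + 0.2270·Cₑ = 1.657·20 → Cₑ = 135.9 mg/L.
Load = 0.2270 m³/s × 135.9 g/m³ × 86 400 s/d = 2666 kg/d.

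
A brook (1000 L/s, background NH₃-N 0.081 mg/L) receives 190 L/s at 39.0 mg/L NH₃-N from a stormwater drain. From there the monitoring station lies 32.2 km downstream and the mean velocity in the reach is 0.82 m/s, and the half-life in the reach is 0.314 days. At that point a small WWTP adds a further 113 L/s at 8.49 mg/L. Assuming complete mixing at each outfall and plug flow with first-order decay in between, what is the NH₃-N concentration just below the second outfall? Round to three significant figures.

2.84 mg/L

Mass balance: C = (1000·0.08100 + 190.0·39.00) / 1190 = 7491/1190 = 6.295 mg/L; combined flow 1190 L/s.
Travel time t = 32.2·1000 / 0.82 = 39270 s = 10.91 h.
Half-life 0.314 d → k = ln 2 / 0.314 = 2.207 d⁻¹.
Applying C = C₀e^(−kt): 6.295 × 0.3667 = 2.308 mg/L.
Second outfall: C = (1190·2.308 + 113.0·8.490)/1303 = 2.844 mg/L.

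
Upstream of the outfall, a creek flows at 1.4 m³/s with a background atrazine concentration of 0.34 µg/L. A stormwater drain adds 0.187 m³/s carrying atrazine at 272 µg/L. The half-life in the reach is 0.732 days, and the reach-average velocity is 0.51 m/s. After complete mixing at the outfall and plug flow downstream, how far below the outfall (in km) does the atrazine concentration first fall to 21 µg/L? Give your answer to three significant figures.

20.1 km

Conservation of mass: C = (1.400·0.3400 + 0.1870·272.0) / 1.587 = 51.34/1.587 = 32.35 µg/L.
Half-life 0.732 d → k = ln 2 / 0.732 = 0.9469 d⁻¹.
Set 32.35·exp(−k·t) = 21 → t = ln(32.35/21)/k = 39430 s = 10.95 h.
Distance = v·t = 0.51·39430 = 20110 m = 20.11 km.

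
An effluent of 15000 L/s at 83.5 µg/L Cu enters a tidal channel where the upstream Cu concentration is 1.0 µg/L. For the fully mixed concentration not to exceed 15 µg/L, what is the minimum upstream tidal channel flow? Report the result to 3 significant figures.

73400 L/s

Set C_mix = 15: (Q·1.000 + 15000·83.50) / (Q + 15000) = 15
→ Q = 15000·(83.50 − 15)/(15 − 1.000) = 73390 L/s.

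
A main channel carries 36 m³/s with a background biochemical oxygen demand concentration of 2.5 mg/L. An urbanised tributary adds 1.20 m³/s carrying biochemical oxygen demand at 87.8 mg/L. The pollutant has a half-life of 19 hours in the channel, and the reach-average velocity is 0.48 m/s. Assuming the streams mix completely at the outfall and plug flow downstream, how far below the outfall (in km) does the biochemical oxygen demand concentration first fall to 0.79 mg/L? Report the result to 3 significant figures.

89.7 km

Conservation of mass: C = (36.00·2.500 + 1.200·87.80) / 37.20 = 195.4/37.20 = 5.252 mg/L.
Half-life 19 h → k = ln 2 / 19 = 0.03648 h⁻¹ = 0.8756 d⁻¹.
Set 5.252·exp(−k·t) = 0.79 → t = ln(5.252/0.79)/k = 186900 s = 51.92 h.
Distance = v·t = 0.48·186900 = 89720 m = 89.72 km.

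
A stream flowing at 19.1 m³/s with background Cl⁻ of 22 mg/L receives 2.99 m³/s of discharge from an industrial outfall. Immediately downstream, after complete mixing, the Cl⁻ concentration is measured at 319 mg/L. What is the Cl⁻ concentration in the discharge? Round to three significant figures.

2220 mg/L

Mass balance: 19.10·22.00 + 2.990·Cₑ = 22.09·319.0
→ Cₑ = (22.09·319.0 − 19.10·22.00) / 2.990 = 2216 mg/L.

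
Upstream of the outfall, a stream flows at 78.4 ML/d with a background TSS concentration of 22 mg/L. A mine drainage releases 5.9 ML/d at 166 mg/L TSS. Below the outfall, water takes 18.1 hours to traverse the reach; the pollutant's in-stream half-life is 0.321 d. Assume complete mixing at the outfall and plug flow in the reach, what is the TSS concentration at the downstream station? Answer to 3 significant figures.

Flow-weighted average: C = (78.40·22.00 + 5.900·166.0) / 84.30 = 2704/84.30 = 32.08 mg/L.
Half-life 0.321 d → k = ln 2 / 0.321 = 2.159 d⁻¹.
Decay over the reach: 32.08·exp(−kt) = 32.08·0.1962 = 6.295 mg/L.

6.29 mg/L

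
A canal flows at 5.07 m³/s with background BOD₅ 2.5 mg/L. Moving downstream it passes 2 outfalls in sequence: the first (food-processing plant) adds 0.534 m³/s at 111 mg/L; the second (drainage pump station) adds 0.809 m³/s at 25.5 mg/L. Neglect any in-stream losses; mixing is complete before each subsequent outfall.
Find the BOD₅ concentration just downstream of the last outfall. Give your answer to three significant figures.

14.4 mg/L

Outfall 1: combined Q = 5.604 m³/s; C = (5.070·2.500 + 0.5340·111.0)/5.604 = 12.84 mg/L.
Outfall 2: combined Q = 6.413 m³/s; C = (5.604·12.84 + 0.8090·25.50)/6.413 = 14.44 mg/L.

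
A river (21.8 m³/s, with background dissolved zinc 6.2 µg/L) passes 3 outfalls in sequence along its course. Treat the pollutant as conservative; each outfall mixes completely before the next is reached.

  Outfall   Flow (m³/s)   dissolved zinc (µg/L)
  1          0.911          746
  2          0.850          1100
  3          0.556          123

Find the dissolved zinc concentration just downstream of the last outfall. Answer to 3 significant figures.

75.4 µg/L

After outfall 1: Q = 21.80 + 0.9110 = 22.71 m³/s; C = (21.80·6.200 + 0.9110·746.0)/22.71 = 35.88 µg/L.
After outfall 2: Q = 22.71 + 0.8500 = 23.56 m³/s; C = (22.71·35.88 + 0.8500·1100)/23.56 = 74.27 µg/L.
After outfall 3: Q = 23.56 + 0.5560 = 24.12 m³/s; C = (23.56·74.27 + 0.5560·123.0)/24.12 = 75.39 µg/L.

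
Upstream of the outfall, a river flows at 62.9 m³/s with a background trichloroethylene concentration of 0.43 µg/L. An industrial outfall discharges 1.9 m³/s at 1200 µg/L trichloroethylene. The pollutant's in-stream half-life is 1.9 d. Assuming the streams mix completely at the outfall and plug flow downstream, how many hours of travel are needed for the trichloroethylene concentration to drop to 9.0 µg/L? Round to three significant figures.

90.5 h

After mixing, C = (62.90·0.4300 + 1.900·1200) / 64.80 = 2307/64.80 = 35.60 µg/L.
Half-life 1.9 d → k = ln 2 / 1.9 = 0.3648 d⁻¹.
35.60·exp(−k·t) = 9.0 → t = ln(35.60/9.0)/k = 325700 s = 90.47 h.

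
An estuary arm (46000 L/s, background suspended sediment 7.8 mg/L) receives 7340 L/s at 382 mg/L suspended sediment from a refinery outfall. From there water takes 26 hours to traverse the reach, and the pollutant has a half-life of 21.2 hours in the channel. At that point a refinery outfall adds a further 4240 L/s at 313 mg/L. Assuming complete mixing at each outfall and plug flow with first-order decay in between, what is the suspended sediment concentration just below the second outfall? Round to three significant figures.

After mixing, C = (46000·7.800 + 7340·382.0) / 53340 = 3163000/53340 = 59.29 mg/L; combined flow 53340 L/s.
Half-life 21.2 h → k = ln 2 / 21.2 = 0.03270 h⁻¹ = 0.7847 d⁻¹.
Decay over the reach: 59.29·exp(−kt) = 59.29·0.4274 = 25.34 mg/L.
At the second outfall, C = (53340·25.34 + 4240·313.0) / (53340 + 4240) = 46.52 mg/L.

46.5 mg/L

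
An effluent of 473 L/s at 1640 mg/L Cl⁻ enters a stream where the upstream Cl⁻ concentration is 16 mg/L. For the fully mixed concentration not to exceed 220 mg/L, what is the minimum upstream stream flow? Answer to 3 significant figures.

3290 L/s

Set C_mix = 220: (Q·16.00 + 473.0·1640) / (Q + 473.0) = 220
→ Q = 473.0·(1640 − 220)/(220 − 16.00) = 3292 L/s.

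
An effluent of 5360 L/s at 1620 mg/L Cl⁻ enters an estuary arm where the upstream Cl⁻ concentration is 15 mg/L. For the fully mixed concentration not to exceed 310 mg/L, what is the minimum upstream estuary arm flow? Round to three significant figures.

Set C_mix = 310: (Q·15.00 + 5360·1620) / (Q + 5360) = 310
→ Q = 5360·(1620 − 310)/(310 − 15.00) = 23800 L/s.

23800 L/s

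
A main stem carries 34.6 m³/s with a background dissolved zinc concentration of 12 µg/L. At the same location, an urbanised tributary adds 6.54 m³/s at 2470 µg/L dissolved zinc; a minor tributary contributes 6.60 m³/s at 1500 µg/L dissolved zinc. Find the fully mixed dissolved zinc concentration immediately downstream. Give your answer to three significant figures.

554 µg/L

Mass balance: C = (34.60·12.00 + 6.540·2470 + 6.600·1500) / 47.74 = 26470/47.74 = 554.4 µg/L.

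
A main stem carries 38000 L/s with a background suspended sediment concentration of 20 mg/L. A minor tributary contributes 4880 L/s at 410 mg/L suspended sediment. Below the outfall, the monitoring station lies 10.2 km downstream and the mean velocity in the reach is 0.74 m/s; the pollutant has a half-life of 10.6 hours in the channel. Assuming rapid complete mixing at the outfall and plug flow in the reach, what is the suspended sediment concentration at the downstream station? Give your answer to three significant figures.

Mixed concentration C = ΣQC/ΣQ = (38000·20.00 + 4880·410.0) / 42880 = 2761000/42880 = 64.38 mg/L.
Travel time t = 10.2·1000 / 0.74 = 13780 s = 3.829 h.
Half-life 10.6 h → k = ln 2 / 10.6 = 0.06539 h⁻¹ = 1.569 d⁻¹.
First-order decay: C = 64.38·exp(−k·t) = 64.38·0.7785 = 50.12 mg/L.

50.1 mg/L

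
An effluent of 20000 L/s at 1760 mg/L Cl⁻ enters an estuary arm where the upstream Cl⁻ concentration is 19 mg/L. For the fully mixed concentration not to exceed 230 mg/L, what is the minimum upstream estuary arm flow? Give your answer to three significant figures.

145000 L/s

Set C_mix = 230: (Q·19.00 + 20000·1760) / (Q + 20000) = 230
→ Q = 20000·(1760 − 230)/(230 − 19.00) = 145000 L/s.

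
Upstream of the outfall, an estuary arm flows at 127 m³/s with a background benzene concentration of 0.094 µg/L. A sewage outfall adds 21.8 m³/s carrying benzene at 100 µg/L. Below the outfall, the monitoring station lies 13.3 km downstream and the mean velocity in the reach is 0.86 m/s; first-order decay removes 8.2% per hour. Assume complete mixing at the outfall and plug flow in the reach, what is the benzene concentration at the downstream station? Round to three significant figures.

10.2 µg/L

Flow-weighted average: C = (127.0·0.09400 + 21.80·100.0) / 148.8 = 2192/148.8 = 14.73 µg/L.
Travel time t = 13.3·1000 / 0.86 = 15470 s = 4.296 h.
8.2%/h lost → k = −ln(1 − 0.082) = 0.08556 h⁻¹.
Applying C = C₀e^(−kt): 14.73 × 0.6924 = 10.20 µg/L.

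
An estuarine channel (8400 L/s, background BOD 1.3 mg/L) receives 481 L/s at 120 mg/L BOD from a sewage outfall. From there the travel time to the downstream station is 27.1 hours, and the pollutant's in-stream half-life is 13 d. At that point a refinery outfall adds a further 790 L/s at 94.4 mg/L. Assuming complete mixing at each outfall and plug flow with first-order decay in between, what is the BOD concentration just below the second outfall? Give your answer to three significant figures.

14.4 mg/L

Conservation of mass: C = (8400·1.300 + 481.0·120.0) / 8881 = 68640/8881 = 7.729 mg/L; combined flow 8881 L/s.
Half-life 13 d → k = ln 2 / 13 = 0.05332 d⁻¹.
After decay, C = 7.729 × e^(−kt) = 7.729 × 0.9416 = 7.277 mg/L.
At the second outfall, C = (8881·7.277 + 790.0·94.40) / (8881 + 790.0) = 14.39 mg/L.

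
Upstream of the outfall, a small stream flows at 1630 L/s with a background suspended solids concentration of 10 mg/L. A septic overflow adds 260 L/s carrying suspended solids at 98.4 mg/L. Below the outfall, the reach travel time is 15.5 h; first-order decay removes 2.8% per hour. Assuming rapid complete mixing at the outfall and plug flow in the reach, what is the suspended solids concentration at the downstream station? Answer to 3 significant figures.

14.3 mg/L

Mixed concentration C = ΣQC/ΣQ = (1630·10.00 + 260.0·98.40) / 1890 = 41880/1890 = 22.16 mg/L.
2.8%/h lost → k = −ln(1 − 0.028) = 0.02840 h⁻¹.
Decay over the reach: 22.16·exp(−kt) = 22.16·0.6439 = 14.27 mg/L.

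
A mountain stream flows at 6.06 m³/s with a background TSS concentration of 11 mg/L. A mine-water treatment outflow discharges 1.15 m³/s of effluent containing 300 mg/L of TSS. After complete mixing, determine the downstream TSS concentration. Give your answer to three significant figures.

Flow-weighted average: C = (6.060·11.00 + 1.150·300.0) / 7.210 = 411.7/7.210 = 57.10 mg/L.

57.1 mg/L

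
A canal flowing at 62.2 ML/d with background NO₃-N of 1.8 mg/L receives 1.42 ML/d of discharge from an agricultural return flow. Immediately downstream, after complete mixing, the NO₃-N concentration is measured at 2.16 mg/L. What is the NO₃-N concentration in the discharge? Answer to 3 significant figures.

17.9 mg/L

Mass balance: 62.20·1.800 + 1.420·Cₑ = 63.62·2.160
→ Cₑ = (63.62·2.160 − 62.20·1.800) / 1.420 = 17.93 mg/L.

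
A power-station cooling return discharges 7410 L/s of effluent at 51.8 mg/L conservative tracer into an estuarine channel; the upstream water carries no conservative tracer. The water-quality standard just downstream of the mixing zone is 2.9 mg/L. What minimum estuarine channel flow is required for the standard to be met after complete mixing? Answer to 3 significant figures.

125000 L/s

Set C_mix = 2.9: (Q·0 + 7410·51.80) / (Q + 7410) = 2.9
→ Q = 7410·(51.80 − 2.9)/(2.9 − 0) = 124900 L/s.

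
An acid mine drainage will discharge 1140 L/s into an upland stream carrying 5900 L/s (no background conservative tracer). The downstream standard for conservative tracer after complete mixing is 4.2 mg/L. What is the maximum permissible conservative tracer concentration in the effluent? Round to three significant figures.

25.9 mg/L

At the limit, (Qr·Cr + Qe·Cₑ)/(Qr + Qe) = 4.2:
Cₑ = (7040·4.2 − 5900·0) / 1140 = 25.94 mg/L.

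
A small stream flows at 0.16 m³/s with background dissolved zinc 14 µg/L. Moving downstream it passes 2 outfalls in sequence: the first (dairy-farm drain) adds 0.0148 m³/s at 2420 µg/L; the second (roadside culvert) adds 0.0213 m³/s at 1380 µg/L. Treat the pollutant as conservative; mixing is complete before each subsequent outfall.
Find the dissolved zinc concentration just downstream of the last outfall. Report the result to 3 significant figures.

After outfall 1: Q = 0.1600 + 0.01480 = 0.1748 m³/s; C = (0.1600·14.00 + 0.01480·2420)/0.1748 = 217.7 µg/L.
After outfall 2: Q = 0.1748 + 0.02130 = 0.1961 m³/s; C = (0.1748·217.7 + 0.02130·1380)/0.1961 = 344.0 µg/L.

344 µg/L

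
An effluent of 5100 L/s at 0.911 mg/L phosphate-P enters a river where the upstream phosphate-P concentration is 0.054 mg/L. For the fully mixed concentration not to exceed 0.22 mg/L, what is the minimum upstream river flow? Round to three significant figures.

Set C_mix = 0.22: (Q·0.05400 + 5100·0.9110) / (Q + 5100) = 0.22
→ Q = 5100·(0.9110 − 0.22)/(0.22 − 0.05400) = 21230 L/s.

21200 L/s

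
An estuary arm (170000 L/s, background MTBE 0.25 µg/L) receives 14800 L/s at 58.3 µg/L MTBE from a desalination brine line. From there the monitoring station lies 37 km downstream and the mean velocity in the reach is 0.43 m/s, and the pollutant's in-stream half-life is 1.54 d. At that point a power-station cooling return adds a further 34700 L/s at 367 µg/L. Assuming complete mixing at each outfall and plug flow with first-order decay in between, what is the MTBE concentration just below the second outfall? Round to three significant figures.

60.7 µg/L

Flow-weighted average: C = (170000·0.2500 + 14800·58.30) / 184800 = 905300/184800 = 4.899 µg/L; combined flow 184800 L/s.
Travel time t = 37·1000 / 0.43 = 86050 s = 23.90 h.
Half-life 1.54 d → k = ln 2 / 1.54 = 0.4501 d⁻¹.
First-order decay: C = 4.899·exp(−k·t) = 4.899·0.6387 = 3.129 µg/L.
Second outfall: C = (184800·3.129 + 34700·367.0)/219500 = 60.65 µg/L.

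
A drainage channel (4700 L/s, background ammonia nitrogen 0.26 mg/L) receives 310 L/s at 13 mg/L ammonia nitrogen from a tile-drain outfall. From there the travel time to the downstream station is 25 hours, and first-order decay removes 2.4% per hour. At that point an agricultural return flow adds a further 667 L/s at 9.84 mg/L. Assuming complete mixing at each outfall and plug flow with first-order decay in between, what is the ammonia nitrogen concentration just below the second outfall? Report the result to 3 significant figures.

Conservation of mass: C = (4700·0.2600 + 310.0·13.00) / 5010 = 5252/5010 = 1.048 mg/L; combined flow 5010 L/s.
2.4%/h lost → k = −ln(1 − 0.024) = 0.02429 h⁻¹.
After decay, C = 1.048 × e^(−kt) = 1.048 × 0.5448 = 0.5711 mg/L.
Second outfall: C = (5010·0.5711 + 667.0·9.840)/5677 = 1.660 mg/L.

1.66 mg/L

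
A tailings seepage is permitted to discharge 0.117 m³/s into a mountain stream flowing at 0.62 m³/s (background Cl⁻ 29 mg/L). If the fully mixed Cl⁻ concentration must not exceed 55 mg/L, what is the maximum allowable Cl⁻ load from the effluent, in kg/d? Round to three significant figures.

1950 kg/d

Mass balance at the limit: 0.6200·29.00 + 0.1170·Cₑ = 0.7370·55 → Cₑ = 192.8 mg/L.
Load = 0.1170 m³/s × 192.8 g/m³ × 86 400 s/d = 1949 kg/d.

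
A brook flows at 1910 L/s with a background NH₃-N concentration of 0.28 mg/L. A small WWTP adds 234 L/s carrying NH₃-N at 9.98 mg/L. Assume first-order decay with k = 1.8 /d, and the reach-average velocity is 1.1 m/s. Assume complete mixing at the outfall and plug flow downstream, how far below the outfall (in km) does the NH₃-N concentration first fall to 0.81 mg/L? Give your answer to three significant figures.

26.5 km

Mixed concentration C = ΣQC/ΣQ = (1910·0.2800 + 234.0·9.980) / 2144 = 2870/2144 = 1.339 mg/L.
Set 1.339·exp(−k·t) = 0.81 → t = ln(1.339/0.81)/k = 24120 s = 6.699 h.
Distance = v·t = 1.1·24120 = 26530 m = 26.53 km.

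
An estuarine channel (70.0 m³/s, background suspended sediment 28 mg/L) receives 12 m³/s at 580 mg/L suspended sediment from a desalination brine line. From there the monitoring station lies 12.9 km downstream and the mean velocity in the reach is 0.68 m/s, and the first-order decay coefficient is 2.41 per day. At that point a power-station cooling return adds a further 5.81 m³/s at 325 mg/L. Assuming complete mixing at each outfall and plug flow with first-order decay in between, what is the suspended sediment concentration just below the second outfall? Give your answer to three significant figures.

Mixed concentration C = ΣQC/ΣQ = (70.00·28.00 + 12.00·580.0) / 82.00 = 8920/82.00 = 108.8 mg/L; combined flow 82.00 m³/s.
Travel time t = 12.9·1000 / 0.68 = 18970 s = 5.270 h.
Applying C = C₀e^(−kt): 108.8 × 0.5891 = 64.08 mg/L.
Second outfall: C = (82.00·64.08 + 5.810·325.0)/87.81 = 81.35 mg/L.

81.3 mg/L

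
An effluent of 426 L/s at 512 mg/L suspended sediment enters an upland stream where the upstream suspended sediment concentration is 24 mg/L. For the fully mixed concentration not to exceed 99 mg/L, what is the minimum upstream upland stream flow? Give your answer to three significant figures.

2350 L/s

Set C_mix = 99: (Q·24.00 + 426.0·512.0) / (Q + 426.0) = 99
→ Q = 426.0·(512.0 − 99)/(99 − 24.00) = 2346 L/s.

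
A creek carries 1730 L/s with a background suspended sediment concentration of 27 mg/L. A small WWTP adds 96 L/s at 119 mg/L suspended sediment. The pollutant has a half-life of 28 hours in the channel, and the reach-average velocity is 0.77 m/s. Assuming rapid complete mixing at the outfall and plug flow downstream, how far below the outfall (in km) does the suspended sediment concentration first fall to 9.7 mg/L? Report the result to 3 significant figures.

Mixed concentration C = ΣQC/ΣQ = (1730·27.00 + 96.00·119.0) / 1826 = 58130/1826 = 31.84 mg/L.
Half-life 28 h → k = ln 2 / 28 = 0.02476 h⁻¹ = 0.5941 d⁻¹.
Set 31.84·exp(−k·t) = 9.7 → t = ln(31.84/9.7)/k = 172800 s = 48.01 h.
Distance = v·t = 0.77·172800 = 133100 m = 133.1 km.

133 km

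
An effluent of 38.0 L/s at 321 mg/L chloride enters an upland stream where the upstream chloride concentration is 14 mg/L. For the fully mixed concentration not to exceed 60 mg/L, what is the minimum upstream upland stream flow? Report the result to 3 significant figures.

Set C_mix = 60: (Q·14.00 + 38.00·321.0) / (Q + 38.00) = 60
→ Q = 38.00·(321.0 − 60)/(60 − 14.00) = 215.6 L/s.

216 L/s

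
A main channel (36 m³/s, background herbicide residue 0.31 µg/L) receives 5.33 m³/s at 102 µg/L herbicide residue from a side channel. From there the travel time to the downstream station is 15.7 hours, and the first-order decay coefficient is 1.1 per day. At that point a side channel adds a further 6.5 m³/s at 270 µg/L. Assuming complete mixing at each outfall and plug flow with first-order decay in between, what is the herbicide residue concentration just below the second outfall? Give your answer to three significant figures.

42.3 µg/L

After mixing, C = (36.00·0.3100 + 5.330·102.0) / 41.33 = 554.8/41.33 = 13.42 µg/L; combined flow 41.33 m³/s.
First-order decay: C = 13.42·exp(−k·t) = 13.42·0.4870 = 6.537 µg/L.
Second outfall: C = (41.33·6.537 + 6.500·270.0)/47.83 = 42.34 µg/L.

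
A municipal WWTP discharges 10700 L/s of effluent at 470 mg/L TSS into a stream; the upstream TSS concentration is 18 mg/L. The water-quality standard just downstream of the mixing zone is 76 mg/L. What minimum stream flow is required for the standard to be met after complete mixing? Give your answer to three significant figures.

Set C_mix = 76: (Q·18.00 + 10700·470.0) / (Q + 10700) = 76
→ Q = 10700·(470.0 − 76)/(76 − 18.00) = 72690 L/s.

72700 L/s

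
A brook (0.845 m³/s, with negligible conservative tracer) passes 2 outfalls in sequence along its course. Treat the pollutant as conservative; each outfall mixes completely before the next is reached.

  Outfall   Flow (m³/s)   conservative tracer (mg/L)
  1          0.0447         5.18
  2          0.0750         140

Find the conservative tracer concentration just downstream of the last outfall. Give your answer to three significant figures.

Outfall 1: combined Q = 0.8897 m³/s; C = (0.8450·0 + 0.04470·5.180)/0.8897 = 0.2603 mg/L.
Outfall 2: combined Q = 0.9647 m³/s; C = (0.8897·0.2603 + 0.07500·140.0)/0.9647 = 11.12 mg/L.

11.1 mg/L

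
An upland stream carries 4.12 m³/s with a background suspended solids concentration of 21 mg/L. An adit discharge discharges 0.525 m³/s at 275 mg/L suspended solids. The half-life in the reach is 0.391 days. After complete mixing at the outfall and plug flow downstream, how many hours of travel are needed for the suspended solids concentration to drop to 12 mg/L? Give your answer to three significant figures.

Conservation of mass: C = (4.120·21.00 + 0.5250·275.0) / 4.645 = 230.9/4.645 = 49.71 mg/L.
Half-life 0.391 d → k = ln 2 / 0.391 = 1.773 d⁻¹.
49.71·exp(−k·t) = 12 → t = ln(49.71/12)/k = 69270 s = 19.24 h.

19.2 h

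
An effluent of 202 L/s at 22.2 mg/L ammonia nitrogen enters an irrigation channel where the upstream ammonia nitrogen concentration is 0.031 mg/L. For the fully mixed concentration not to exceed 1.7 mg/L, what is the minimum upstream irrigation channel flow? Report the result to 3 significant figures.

Set C_mix = 1.7: (Q·0.03100 + 202.0·22.20) / (Q + 202.0) = 1.7
→ Q = 202.0·(22.20 − 1.7)/(1.7 − 0.03100) = 2481 L/s.

2480 L/s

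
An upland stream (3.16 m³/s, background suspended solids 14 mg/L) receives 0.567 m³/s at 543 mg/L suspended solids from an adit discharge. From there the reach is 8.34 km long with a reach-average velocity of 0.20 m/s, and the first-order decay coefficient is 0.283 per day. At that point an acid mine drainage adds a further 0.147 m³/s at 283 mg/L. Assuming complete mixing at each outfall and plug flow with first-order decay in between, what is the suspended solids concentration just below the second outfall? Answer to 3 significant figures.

Flow-weighted average: C = (3.160·14.00 + 0.5670·543.0) / 3.727 = 352.1/3.727 = 94.48 mg/L; combined flow 3.727 m³/s.
Travel time t = 8.34·1000 / 0.20 = 41700 s = 11.58 h.
Decay over the reach: 94.48·exp(−kt) = 94.48·0.8723 = 82.42 mg/L.
At the second outfall, C = (3.727·82.42 + 0.1470·283.0) / (3.727 + 0.1470) = 90.03 mg/L.

90.0 mg/L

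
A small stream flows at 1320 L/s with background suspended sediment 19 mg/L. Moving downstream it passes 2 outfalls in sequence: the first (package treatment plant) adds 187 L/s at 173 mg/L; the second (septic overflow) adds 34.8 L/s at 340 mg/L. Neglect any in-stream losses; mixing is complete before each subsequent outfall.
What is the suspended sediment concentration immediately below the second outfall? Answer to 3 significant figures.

44.9 mg/L

Below outfall 1: Q → 1507 L/s, C = (1320·19.00 + 187.0·173.0)/1507 = 38.11 mg/L.
Below outfall 2: Q → 1542 L/s, C = (1507·38.11 + 34.80·340.0)/1542 = 44.92 mg/L.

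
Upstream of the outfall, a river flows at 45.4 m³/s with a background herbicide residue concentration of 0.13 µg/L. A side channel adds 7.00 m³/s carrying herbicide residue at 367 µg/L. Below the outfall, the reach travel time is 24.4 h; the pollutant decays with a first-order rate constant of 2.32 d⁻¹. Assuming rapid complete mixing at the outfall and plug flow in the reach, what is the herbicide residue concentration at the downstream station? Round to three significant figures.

4.65 µg/L

Mass balance: C = (45.40·0.1300 + 7.000·367.0) / 52.40 = 2575/52.40 = 49.14 µg/L.
After decay, C = 49.14 × e^(−kt) = 49.14 × 0.09455 = 4.646 µg/L.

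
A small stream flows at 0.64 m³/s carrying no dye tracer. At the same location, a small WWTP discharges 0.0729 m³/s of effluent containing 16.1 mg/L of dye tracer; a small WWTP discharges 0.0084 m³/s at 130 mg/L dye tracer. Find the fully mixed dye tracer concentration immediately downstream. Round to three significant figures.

Conservation of mass: C = (0.6400·0 + 0.07290·16.10 + 0.008400·130.0) / 0.7213 = 2.266/0.7213 = 3.141 mg/L.

3.14 mg/L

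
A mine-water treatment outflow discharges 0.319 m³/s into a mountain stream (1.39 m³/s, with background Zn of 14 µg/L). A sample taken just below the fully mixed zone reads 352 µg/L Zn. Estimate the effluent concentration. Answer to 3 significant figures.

1820 µg/L

Mass balance: 1.390·14.00 + 0.3190·Cₑ = 1.709·352.0
→ Cₑ = (1.709·352.0 − 1.390·14.00) / 0.3190 = 1825 µg/L.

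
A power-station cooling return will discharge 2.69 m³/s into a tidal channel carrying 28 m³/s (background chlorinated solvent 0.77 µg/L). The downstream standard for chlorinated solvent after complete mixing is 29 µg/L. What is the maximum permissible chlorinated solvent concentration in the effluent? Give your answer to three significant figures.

323 µg/L

At the limit, (Qr·Cr + Qe·Cₑ)/(Qr + Qe) = 29:
Cₑ = (30.69·29 − 28.00·0.7700) / 2.690 = 322.8 µg/L.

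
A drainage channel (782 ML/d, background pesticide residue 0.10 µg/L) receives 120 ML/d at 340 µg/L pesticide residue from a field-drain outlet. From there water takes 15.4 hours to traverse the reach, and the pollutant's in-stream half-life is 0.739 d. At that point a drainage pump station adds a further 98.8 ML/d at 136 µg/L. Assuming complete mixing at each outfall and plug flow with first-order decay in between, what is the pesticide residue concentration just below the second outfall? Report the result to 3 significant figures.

35.8 µg/L

Conservation of mass: C = (782.0·0.1000 + 120.0·340.0) / 902.0 = 40880/902.0 = 45.32 µg/L; combined flow 902.0 ML/d.
Half-life 0.739 d → k = ln 2 / 0.739 = 0.9380 d⁻¹.
First-order decay: C = 45.32·exp(−k·t) = 45.32·0.5478 = 24.83 µg/L.
At the second outfall, C = (902.0·24.83 + 98.80·136.0) / (902.0 + 98.80) = 35.80 µg/L.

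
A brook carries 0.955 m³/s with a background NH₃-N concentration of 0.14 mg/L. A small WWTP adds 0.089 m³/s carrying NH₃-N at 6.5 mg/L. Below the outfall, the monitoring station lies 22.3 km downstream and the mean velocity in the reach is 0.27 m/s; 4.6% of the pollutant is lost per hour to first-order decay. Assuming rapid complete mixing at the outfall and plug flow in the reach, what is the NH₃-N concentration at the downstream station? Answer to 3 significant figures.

Mixed concentration C = ΣQC/ΣQ = (0.9550·0.1400 + 0.08900·6.500) / 1.044 = 0.7122/1.044 = 0.6822 mg/L.
Travel time t = 22.3·1000 / 0.27 = 82590 s = 22.94 h.
4.6%/h lost → k = −ln(1 − 0.046) = 0.04709 h⁻¹.
Applying C = C₀e^(−kt): 0.6822 × 0.3395 = 0.2316 mg/L.

0.232 mg/L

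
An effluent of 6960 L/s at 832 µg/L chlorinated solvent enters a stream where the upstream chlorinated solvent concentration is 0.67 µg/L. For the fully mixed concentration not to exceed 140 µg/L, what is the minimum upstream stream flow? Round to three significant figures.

Set C_mix = 140: (Q·0.6700 + 6960·832.0) / (Q + 6960) = 140
→ Q = 6960·(832.0 − 140)/(140 − 0.6700) = 34570 L/s.

34600 L/s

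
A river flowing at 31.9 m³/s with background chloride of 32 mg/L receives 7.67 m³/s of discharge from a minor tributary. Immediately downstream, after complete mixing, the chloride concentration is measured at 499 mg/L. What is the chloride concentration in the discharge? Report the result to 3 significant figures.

Mass balance: 31.90·32.00 + 7.670·Cₑ = 39.57·499.0
→ Cₑ = (39.57·499.0 − 31.90·32.00) / 7.670 = 2441 mg/L.

2440 mg/L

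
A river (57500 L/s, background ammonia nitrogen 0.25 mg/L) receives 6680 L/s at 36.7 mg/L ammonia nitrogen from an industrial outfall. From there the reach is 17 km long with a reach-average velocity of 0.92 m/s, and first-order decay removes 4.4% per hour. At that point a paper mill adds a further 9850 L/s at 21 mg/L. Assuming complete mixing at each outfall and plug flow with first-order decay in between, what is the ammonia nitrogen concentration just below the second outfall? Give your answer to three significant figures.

5.58 mg/L

Mass balance: C = (57500·0.2500 + 6680·36.70) / 64180 = 259500/64180 = 4.044 mg/L; combined flow 64180 L/s.
Travel time t = 17·1000 / 0.92 = 18480 s = 5.133 h.
4.4%/h lost → k = −ln(1 − 0.044) = 0.04500 h⁻¹.
First-order decay: C = 4.044·exp(−k·t) = 4.044·0.7938 = 3.210 mg/L.
Second outfall: C = (64180·3.210 + 9850·21.00)/74030 = 5.577 mg/L.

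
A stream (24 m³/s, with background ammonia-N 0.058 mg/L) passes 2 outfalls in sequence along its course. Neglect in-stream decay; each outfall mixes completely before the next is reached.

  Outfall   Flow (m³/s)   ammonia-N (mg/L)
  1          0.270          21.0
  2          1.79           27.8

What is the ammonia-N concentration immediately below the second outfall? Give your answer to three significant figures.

Below outfall 1: Q → 24.27 m³/s, C = (24.00·0.05800 + 0.2700·21.00)/24.27 = 0.2910 mg/L.
Below outfall 2: Q → 26.06 m³/s, C = (24.27·0.2910 + 1.790·27.80)/26.06 = 2.181 mg/L.

2.18 mg/L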